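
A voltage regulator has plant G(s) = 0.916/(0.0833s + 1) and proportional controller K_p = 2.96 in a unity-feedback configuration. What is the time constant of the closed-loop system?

τ = 0.0224 s

Closed loop: T(s) = K_p·G/(1+K_p·G) = 2.711/(0.0833s + 1 + 2.711), with pole at s = −(1 + 2.711)/0.0833 = −44.55.
Closed-loop time constant τ = 1/44.55 = 0.0224 s.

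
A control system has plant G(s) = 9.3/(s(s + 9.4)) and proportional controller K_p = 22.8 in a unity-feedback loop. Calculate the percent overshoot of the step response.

The closed-loop denominator s² + 9.4s + 212 gives ω_n = √212 = 14.56 and ζ = 9.4/(2ω_n) = 0.3228.
%OS = 100·exp(−πζ/√(1−ζ²)) = 100·exp(−π·0.3228/√0.8958) = 34.3%.

34.3%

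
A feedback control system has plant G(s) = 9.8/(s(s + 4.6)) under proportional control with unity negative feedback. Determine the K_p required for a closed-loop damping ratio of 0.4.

Closed-loop characteristic equation: s² + 4.6s + K_p·9.8 = 0.
So ω_n = √(9.8K_p) and 2ζω_n = 4.6, giving ζ = 4.6/(2√(9.8K_p)).
Setting ζ = 0.4: √(9.8K_p) = 4.6/(2·0.4) = 5.75, so K_p = 33.06/9.8 = 3.37.

K_p = 3.37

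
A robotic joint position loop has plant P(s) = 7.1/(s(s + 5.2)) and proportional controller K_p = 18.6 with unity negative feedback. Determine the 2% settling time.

T_s ≈ 1.54 s

The closed-loop denominator s² + 5.2s + 132.1 gives ω_n = √132.1 = 11.49 and ζ = 5.2/(2ω_n) = 0.2262.
2% settling time T_s ≈ 4/(ζω_n) = 4/2.6 = 1.54 s.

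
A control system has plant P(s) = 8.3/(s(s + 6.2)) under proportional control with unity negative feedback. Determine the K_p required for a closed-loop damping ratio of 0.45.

Closed-loop characteristic equation: s² + 6.2s + K_p·8.3 = 0.
So ω_n = √(8.3K_p) and 2ζω_n = 6.2, giving ζ = 6.2/(2√(8.3K_p)).
Setting ζ = 0.45: √(8.3K_p) = 6.2/(2·0.45) = 6.889, so K_p = 47.46/8.3 = 5.72.

K_p = 5.72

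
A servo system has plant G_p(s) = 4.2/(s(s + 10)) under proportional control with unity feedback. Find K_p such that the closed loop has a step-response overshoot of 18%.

From %OS = 100·exp(−πζ/√(1−ζ²)) = 18%, ζ = −ln(0.18)/√(π²+ln²(0.18)) = 0.4791.
Characteristic equation s² + 10s + 4.2K_p = 0 gives ζ = 10/(2√(4.2K_p)).
Setting ζ = 0.4791: √(4.2K_p) = 10/(2·0.4791) = 10.44, so K_p = 108.9/4.2 = 25.9.

K_p = 25.9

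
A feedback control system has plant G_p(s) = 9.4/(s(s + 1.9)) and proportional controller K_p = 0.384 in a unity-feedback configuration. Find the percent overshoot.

16.3%

Closed-loop characteristic equation: s² + 1.9s + 3.61 = 0, so ω_n = 1.9 rad/s and ζ = 1.9/(2·1.9) = 0.5.
%OS = 100·exp(−πζ/√(1−ζ²)) = 100·exp(−π·0.5/√0.75) = 16.3%.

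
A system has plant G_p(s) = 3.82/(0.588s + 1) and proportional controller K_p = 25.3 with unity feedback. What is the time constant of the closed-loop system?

τ = 0.00602 s

Closed loop: T(s) = K_p·G_p/(1+K_p·G_p) = 96.65/(0.588s + 1 + 96.65), with pole at s = −(1 + 96.65)/0.588 = −166.1.
Closed-loop time constant τ = 1/166.1 = 0.00602 s.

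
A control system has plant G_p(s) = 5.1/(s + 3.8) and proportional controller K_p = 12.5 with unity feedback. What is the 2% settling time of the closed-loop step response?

Closed-loop transfer function: T(s) = K_p·G_p(s)/(1 + K_p·G_p(s)) = 63.75/(s + 3.8 + 63.75) = 63.75/(s + 67.55).
Time constant τ = 1/67.55 = 0.0148 s, so the 2% settling time is about 4τ = 0.0592 s.

T_s ≈ 0.0592 s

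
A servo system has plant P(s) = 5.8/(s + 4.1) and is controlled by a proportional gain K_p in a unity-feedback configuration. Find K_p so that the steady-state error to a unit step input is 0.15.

The loop is type 0, so e_ss(step) = 1/(1 + K_pos) with K_pos = K_p·P(0).
P(0) = 1.415. Require 1/(1 + K_p·1.415) = 0.15, so 1 + 1.415·K_p = 6.667.
K_p = (6.667 − 1)/1.415 = 4.01.

K_p = 4.01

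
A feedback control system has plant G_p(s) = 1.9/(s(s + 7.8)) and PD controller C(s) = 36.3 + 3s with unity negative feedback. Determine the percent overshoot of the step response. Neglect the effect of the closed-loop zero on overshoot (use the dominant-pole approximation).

1.25%

Forward path: (36.3 + 3s)·1.9/(s(s+7.8)). The closed-loop characteristic equation is s² + (7.8 + 1.9·3)s + 1.9·36.3 = 0.
That is s² + 13.5s + 68.97 = 0, so ω_n = 8.305 rad/s and ζ = 13.5/(2·8.305) = 0.8128.
%OS = 100·exp(−πζ/√(1−ζ²)) = 1.25%.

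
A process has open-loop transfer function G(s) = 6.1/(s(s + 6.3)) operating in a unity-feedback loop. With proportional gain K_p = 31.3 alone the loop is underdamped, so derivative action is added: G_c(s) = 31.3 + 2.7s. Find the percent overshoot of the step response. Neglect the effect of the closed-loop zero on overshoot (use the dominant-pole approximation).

Forward path: (31.3 + 2.7s)·6.1/(s(s+6.3)). The closed-loop characteristic equation is s² + (6.3 + 6.1·2.7)s + 6.1·31.3 = 0.
That is s² + 22.77s + 190.9 = 0, so ω_n = 13.82 rad/s and ζ = 22.77/(2·13.82) = 0.8239.
%OS = 100·exp(−πζ/√(1−ζ²)) = 1.04%.

1.04%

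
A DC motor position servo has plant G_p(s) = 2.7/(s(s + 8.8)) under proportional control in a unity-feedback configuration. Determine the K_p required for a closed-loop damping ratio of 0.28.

K_p = 91.5

Closed-loop characteristic equation: s² + 8.8s + K_p·2.7 = 0.
So ω_n = √(2.7K_p) and 2ζω_n = 8.8, giving ζ = 8.8/(2√(2.7K_p)).
Setting ζ = 0.28: √(2.7K_p) = 8.8/(2·0.28) = 15.71, so K_p = 246.9/2.7 = 91.5.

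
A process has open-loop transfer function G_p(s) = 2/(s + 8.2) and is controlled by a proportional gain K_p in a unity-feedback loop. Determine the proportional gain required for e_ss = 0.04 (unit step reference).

K_p = 98.4

The loop is type 0, so e_ss(step) = 1/(1 + K_pos) with K_pos = K_p·G_p(0).
G_p(0) = 0.2439. Require 1/(1 + K_p·0.2439) = 0.04, so 1 + 0.2439·K_p = 25.
K_p = (25 − 1)/0.2439 = 98.4.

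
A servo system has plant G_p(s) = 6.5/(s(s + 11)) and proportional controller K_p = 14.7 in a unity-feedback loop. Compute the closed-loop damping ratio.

ζ = 0.563

1 + K_p·G_p(s) = 0 gives s² + 11s + 95.55 = 0.
Matching s² + 2ζω_n s + ω_n²: ω_n = √95.55 = 9.775 rad/s and 2ζω_n = 11, so ζ = 11/(2·9.775) = 0.563.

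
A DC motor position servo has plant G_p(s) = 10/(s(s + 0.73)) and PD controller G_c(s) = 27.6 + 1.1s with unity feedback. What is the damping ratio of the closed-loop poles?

ζ = 0.353

Forward path: (27.6 + 1.1s)·10/(s(s+0.73)). The closed-loop characteristic equation is s² + (0.73 + 10·1.1)s + 10·27.6 = 0.
That is s² + 11.73s + 276 = 0, so ω_n = 16.61 rad/s and ζ = 11.73/(2·16.61) = 0.353.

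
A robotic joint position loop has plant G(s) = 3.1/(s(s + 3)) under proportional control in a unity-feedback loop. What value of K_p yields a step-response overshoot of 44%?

K_p = 11.4

From %OS = 100·exp(−πζ/√(1−ζ²)) = 44%, ζ = −ln(0.44)/√(π²+ln²(0.44)) = 0.2528.
Characteristic equation s² + 3s + 3.1K_p = 0 gives ζ = 3/(2√(3.1K_p)).
Setting ζ = 0.2528: √(3.1K_p) = 3/(2·0.2528) = 5.933, so K_p = 35.2/3.1 = 11.4.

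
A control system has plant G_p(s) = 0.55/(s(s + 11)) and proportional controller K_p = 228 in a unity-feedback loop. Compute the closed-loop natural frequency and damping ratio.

1 + K_p·G_p(s) = 0 gives s² + 11s + 125.4 = 0.
So ω_n² = 125.4 ⇒ ω_n = 11.2 rad/s, and ζ = 11/(2ω_n) = 0.491.

ω_n = 11.2 rad/s, ζ = 0.491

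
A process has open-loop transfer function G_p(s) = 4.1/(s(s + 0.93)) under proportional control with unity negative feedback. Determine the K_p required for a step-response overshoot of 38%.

K_p = 0.609

From %OS = 100·exp(−πζ/√(1−ζ²)) = 38%, ζ = −ln(0.38)/√(π²+ln²(0.38)) = 0.2943.
Characteristic equation s² + 0.93s + 4.1K_p = 0 gives ζ = 0.93/(2√(4.1K_p)).
Setting ζ = 0.2943: √(4.1K_p) = 0.93/(2·0.2943) = 1.58, so K_p = 2.496/4.1 = 0.609.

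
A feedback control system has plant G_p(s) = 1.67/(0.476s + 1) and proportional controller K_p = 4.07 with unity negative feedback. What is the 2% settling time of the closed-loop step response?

Closed loop: T(s) = K_p·G_p/(1+K_p·G_p) = 6.797/(0.476s + 1 + 6.797), with pole at s = −(1 + 6.797)/0.476 = −16.38.
τ = 1/16.38 = 0.06105 s, so 2% settling time ≈ 4τ = 0.244 s.

T_s ≈ 0.244 s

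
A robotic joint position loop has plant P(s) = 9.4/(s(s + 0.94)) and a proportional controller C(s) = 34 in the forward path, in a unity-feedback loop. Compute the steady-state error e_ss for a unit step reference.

The open loop C(s)P(s) has a pole at the origin (type 1), so the static position error constant is infinite and e_ss = 1/(1+∞) = 0.

0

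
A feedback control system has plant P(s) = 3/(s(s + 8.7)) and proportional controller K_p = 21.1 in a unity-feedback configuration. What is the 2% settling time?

From 1 + K_pP(s) = 0: s² + 8.7s + 63.3 = 0 ⇒ ω_n = 7.956, ζ = 0.5467.
2% settling time T_s ≈ 4/(ζω_n) = 4/4.35 = 0.92 s.

T_s ≈ 0.92 s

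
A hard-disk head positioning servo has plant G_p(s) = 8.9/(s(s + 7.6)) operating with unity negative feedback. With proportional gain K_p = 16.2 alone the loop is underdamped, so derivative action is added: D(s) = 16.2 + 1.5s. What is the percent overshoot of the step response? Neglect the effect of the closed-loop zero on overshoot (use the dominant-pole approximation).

0.367%

Forward path: (16.2 + 1.5s)·8.9/(s(s+7.6)). The closed-loop characteristic equation is s² + (7.6 + 8.9·1.5)s + 8.9·16.2 = 0.
That is s² + 20.95s + 144.2 = 0, so ω_n = 12.01 rad/s and ζ = 20.95/(2·12.01) = 0.8724.
%OS = 100·exp(−πζ/√(1−ζ²)) = 0.367%.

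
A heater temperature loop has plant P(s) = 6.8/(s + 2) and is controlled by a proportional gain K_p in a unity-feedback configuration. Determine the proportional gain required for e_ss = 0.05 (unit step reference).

K_p = 5.59

For a type-0 loop with proportional control, e_ss = 1/(1 + K_p·P(0)).
P(0) = 3.4. Require 1/(1 + K_p·3.4) = 0.05, so 1 + 3.4·K_p = 20.
K_p = (20 − 1)/3.4 = 5.59.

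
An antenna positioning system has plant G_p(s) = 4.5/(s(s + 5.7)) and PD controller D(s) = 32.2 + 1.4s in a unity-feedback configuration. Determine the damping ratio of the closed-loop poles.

ζ = 0.498

Forward path: (32.2 + 1.4s)·4.5/(s(s+5.7)). The closed-loop characteristic equation is s² + (5.7 + 4.5·1.4)s + 4.5·32.2 = 0.
That is s² + 12s + 144.9 = 0, so ω_n = 12.04 rad/s and ζ = 12/(2·12.04) = 0.4984.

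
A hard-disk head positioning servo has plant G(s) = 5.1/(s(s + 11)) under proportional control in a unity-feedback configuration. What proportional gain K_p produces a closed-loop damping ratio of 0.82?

K_p = 8.82

Closed-loop characteristic equation: s² + 11s + K_p·5.1 = 0.
So ω_n = √(5.1K_p) and 2ζω_n = 11, giving ζ = 11/(2√(5.1K_p)).
Setting ζ = 0.82: √(5.1K_p) = 11/(2·0.82) = 6.707, so K_p = 44.99/5.1 = 8.82.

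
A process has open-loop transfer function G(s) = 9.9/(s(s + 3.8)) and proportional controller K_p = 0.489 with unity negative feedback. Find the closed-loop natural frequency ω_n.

With unity feedback the closed-loop characteristic equation is s² + 3.8s + 0.489·9.9 = s² + 3.8s + 4.841 = 0.
Matching s² + 2ζω_n s + ω_n²: ω_n = √4.841 = 2.2 rad/s and 2ζω_n = 3.8, so ζ = 3.8/(2·2.2) = 0.864.

ω_n = 2.2 rad/s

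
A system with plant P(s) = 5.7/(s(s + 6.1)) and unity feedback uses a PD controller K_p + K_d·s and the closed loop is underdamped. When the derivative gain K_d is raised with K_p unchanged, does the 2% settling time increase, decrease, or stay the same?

decrease

Characteristic equation s² + (6.1 + 5.7K_d)s + 5.7K_p = 0: raising K_d increases ζω_n = (6.1+5.7K_d)/2 while the loop stays underdamped, so T_s ≈ 4/(ζω_n) decreases.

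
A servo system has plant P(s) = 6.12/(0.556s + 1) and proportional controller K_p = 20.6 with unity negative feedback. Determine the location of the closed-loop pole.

s = -228.5

Closed loop: T(s) = K_p·P/(1+K_p·P) = 126.1/(0.556s + 1 + 126.1), with pole at s = −(1 + 126.1)/0.556 = −228.5.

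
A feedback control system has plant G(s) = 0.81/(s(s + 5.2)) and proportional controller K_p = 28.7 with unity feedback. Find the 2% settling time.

T_s ≈ 1.54 s

From 1 + K_pG(s) = 0: s² + 5.2s + 23.25 = 0 ⇒ ω_n = 4.822, ζ = 0.5392.
2% settling time T_s ≈ 4/(ζω_n) = 4/2.6 = 1.54 s.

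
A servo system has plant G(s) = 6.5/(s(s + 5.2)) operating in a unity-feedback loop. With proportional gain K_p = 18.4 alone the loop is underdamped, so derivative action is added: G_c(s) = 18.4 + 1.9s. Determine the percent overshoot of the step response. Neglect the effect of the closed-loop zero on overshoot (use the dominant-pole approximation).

1.46%

Forward path: (18.4 + 1.9s)·6.5/(s(s+5.2)). The closed-loop characteristic equation is s² + (5.2 + 6.5·1.9)s + 6.5·18.4 = 0.
That is s² + 17.55s + 119.6 = 0, so ω_n = 10.94 rad/s and ζ = 17.55/(2·10.94) = 0.8024.
%OS = 100·exp(−πζ/√(1−ζ²)) = 1.46%.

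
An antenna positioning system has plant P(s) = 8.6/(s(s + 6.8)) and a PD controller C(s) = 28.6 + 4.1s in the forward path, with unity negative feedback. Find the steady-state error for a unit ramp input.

The loop has one pole at the origin (type 1). Velocity error constant K_v = lim_{s→0} s·C(s)P(s) = 28.6·8.6/6.8 = 36.17.
Steady-state error to a unit ramp: e_ss = 1/K_v = 0.0276.

0.0276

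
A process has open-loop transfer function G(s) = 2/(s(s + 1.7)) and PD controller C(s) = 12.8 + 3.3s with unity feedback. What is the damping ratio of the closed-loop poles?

Forward path: (12.8 + 3.3s)·2/(s(s+1.7)). The closed-loop characteristic equation is s² + (1.7 + 2·3.3)s + 2·12.8 = 0.
That is s² + 8.3s + 25.6 = 0, so ω_n = 5.06 rad/s and ζ = 8.3/(2·5.06) = 0.8202.

ζ = 0.82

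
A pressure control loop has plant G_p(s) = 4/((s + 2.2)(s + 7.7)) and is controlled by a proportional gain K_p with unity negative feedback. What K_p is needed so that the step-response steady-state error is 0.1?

K_p = 38.1

The loop is type 0, so e_ss(step) = 1/(1 + K_pos) with K_pos = K_p·G_p(0).
G_p(0) = 0.2361. Require 1/(1 + K_p·0.2361) = 0.1, so 1 + 0.2361·K_p = 10.
K_p = (10 − 1)/0.2361 = 38.1.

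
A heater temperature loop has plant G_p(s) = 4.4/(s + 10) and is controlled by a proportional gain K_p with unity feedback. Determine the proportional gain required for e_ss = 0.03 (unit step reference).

K_p = 73.5

Steady-state error for a unit step on this type-0 loop is 1/(1 + K_p·G_p(0)).
G_p(0) = 0.44. Require 1/(1 + K_p·0.44) = 0.03, so 1 + 0.44·K_p = 33.33.
K_p = (33.33 − 1)/0.44 = 73.5.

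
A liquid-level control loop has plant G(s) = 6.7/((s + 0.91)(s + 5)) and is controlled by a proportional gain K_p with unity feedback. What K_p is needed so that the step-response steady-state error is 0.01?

K_p = 67.2

The loop is type 0, so e_ss(step) = 1/(1 + K_pos) with K_pos = K_p·G(0).
G(0) = 1.473. Require 1/(1 + K_p·1.473) = 0.01, so 1 + 1.473·K_p = 100.
K_p = (100 − 1)/1.473 = 67.2.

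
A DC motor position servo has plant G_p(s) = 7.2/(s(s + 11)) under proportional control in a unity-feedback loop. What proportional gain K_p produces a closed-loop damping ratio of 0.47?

K_p = 19

Closed-loop characteristic equation: s² + 11s + K_p·7.2 = 0.
So ω_n = √(7.2K_p) and 2ζω_n = 11, giving ζ = 11/(2√(7.2K_p)).
Setting ζ = 0.47: √(7.2K_p) = 11/(2·0.47) = 11.7, so K_p = 136.9/7.2 = 19.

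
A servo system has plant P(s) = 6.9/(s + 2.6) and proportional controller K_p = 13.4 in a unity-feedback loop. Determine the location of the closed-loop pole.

Closed-loop transfer function: T(s) = K_p·P(s)/(1 + K_p·P(s)) = 92.46/(s + 2.6 + 92.46) = 92.46/(s + 95.06).
The closed-loop pole is at s = −95.06.

s = -95.06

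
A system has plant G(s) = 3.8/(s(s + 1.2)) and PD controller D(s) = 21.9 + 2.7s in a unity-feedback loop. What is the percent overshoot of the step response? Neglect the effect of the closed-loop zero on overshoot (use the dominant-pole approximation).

7.92%

Forward path: (21.9 + 2.7s)·3.8/(s(s+1.2)). The closed-loop characteristic equation is s² + (1.2 + 3.8·2.7)s + 3.8·21.9 = 0.
That is s² + 11.46s + 83.22 = 0, so ω_n = 9.122 rad/s and ζ = 11.46/(2·9.122) = 0.6281.
%OS = 100·exp(−πζ/√(1−ζ²)) = 7.92%.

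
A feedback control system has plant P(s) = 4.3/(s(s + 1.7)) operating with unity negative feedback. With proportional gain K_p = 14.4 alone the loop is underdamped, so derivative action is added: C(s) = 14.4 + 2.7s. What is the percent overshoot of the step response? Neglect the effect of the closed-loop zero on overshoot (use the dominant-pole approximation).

Forward path: (14.4 + 2.7s)·4.3/(s(s+1.7)). The closed-loop characteristic equation is s² + (1.7 + 4.3·2.7)s + 4.3·14.4 = 0.
That is s² + 13.31s + 61.92 = 0, so ω_n = 7.869 rad/s and ζ = 13.31/(2·7.869) = 0.8457.
%OS = 100·exp(−πζ/√(1−ζ²)) = 0.688%.

0.688%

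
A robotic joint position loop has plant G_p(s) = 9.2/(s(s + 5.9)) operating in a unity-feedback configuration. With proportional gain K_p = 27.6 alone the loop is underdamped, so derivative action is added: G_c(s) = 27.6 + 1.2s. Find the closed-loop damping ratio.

Forward path: (27.6 + 1.2s)·9.2/(s(s+5.9)). The closed-loop characteristic equation is s² + (5.9 + 9.2·1.2)s + 9.2·27.6 = 0.
That is s² + 16.94s + 253.9 = 0, so ω_n = 15.93 rad/s and ζ = 16.94/(2·15.93) = 0.5315.

ζ = 0.532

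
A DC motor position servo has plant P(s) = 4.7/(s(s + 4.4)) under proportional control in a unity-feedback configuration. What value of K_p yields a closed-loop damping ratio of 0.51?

Closed-loop characteristic equation: s² + 4.4s + K_p·4.7 = 0.
So ω_n = √(4.7K_p) and 2ζω_n = 4.4, giving ζ = 4.4/(2√(4.7K_p)).
Setting ζ = 0.51: √(4.7K_p) = 4.4/(2·0.51) = 4.314, so K_p = 18.61/4.7 = 3.96.

K_p = 3.96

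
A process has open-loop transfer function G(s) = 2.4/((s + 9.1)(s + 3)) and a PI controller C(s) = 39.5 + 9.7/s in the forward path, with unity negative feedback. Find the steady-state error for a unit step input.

The open loop C(s)G(s) has a pole at the origin (type 1), so the static position error constant is infinite and e_ss = 1/(1+∞) = 0.

0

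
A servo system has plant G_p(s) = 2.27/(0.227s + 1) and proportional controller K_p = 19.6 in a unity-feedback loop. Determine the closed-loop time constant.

τ = 0.00499 s

Closed loop: T(s) = K_p·G_p/(1+K_p·G_p) = 44.49/(0.227s + 1 + 44.49), with pole at s = −(1 + 44.49)/0.227 = −200.4.
Closed-loop time constant τ = 1/200.4 = 0.00499 s.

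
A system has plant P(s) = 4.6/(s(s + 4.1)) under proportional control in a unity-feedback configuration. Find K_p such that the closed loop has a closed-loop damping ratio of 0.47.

K_p = 4.14

Closed-loop characteristic equation: s² + 4.1s + K_p·4.6 = 0.
So ω_n = √(4.6K_p) and 2ζω_n = 4.1, giving ζ = 4.1/(2√(4.6K_p)).
Setting ζ = 0.47: √(4.6K_p) = 4.1/(2·0.47) = 4.362, so K_p = 19.02/4.6 = 4.14.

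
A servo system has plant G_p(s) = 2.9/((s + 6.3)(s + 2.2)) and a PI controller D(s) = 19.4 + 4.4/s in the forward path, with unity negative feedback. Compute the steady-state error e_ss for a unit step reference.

0

The open loop D(s)G_p(s) has a pole at the origin (type 1), so the static position error constant is infinite and e_ss = 1/(1+∞) = 0.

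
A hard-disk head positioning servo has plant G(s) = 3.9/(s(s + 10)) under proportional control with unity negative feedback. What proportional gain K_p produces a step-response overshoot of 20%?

From %OS = 100·exp(−πζ/√(1−ζ²)) = 20%, ζ = −ln(0.2)/√(π²+ln²(0.2)) = 0.4559.
Characteristic equation s² + 10s + 3.9K_p = 0 gives ζ = 10/(2√(3.9K_p)).
Setting ζ = 0.4559: √(3.9K_p) = 10/(2·0.4559) = 10.97, so K_p = 120.3/3.9 = 30.8.

K_p = 30.8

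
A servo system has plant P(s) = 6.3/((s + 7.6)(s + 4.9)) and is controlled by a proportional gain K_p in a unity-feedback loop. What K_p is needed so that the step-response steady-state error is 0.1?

K_p = 53.2

For a type-0 loop with proportional control, e_ss = 1/(1 + K_p·P(0)).
P(0) = 0.1692. Require 1/(1 + K_p·0.1692) = 0.1, so 1 + 0.1692·K_p = 10.
K_p = (10 − 1)/0.1692 = 53.2.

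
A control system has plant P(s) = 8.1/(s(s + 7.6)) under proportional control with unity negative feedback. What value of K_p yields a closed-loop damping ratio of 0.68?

Closed-loop characteristic equation: s² + 7.6s + K_p·8.1 = 0.
So ω_n = √(8.1K_p) and 2ζω_n = 7.6, giving ζ = 7.6/(2√(8.1K_p)).
Setting ζ = 0.68: √(8.1K_p) = 7.6/(2·0.68) = 5.588, so K_p = 31.23/8.1 = 3.86.

K_p = 3.86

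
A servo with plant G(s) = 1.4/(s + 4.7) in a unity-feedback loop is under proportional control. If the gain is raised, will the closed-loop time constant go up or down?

decrease

Closed-loop pole is at s = −(4.7+K_p·1.4); larger K_p moves it further left, so τ = 1/(4.7+K_p·1.4) decreases.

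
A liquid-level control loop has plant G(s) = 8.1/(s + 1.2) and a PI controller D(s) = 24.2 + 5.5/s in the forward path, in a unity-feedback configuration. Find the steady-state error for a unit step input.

The open loop D(s)G(s) has a pole at the origin (type 1), so the static position error constant is infinite and e_ss = 1/(1+∞) = 0.

0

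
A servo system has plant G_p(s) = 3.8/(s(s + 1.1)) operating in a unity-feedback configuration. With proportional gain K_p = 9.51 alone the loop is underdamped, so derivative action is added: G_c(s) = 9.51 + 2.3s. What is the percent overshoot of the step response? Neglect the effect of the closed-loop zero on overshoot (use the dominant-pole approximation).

1.14%

Forward path: (9.51 + 2.3s)·3.8/(s(s+1.1)). The closed-loop characteristic equation is s² + (1.1 + 3.8·2.3)s + 3.8·9.51 = 0.
That is s² + 9.84s + 36.14 = 0, so ω_n = 6.011 rad/s and ζ = 9.84/(2·6.011) = 0.8184.
%OS = 100·exp(−πζ/√(1−ζ²)) = 1.14%.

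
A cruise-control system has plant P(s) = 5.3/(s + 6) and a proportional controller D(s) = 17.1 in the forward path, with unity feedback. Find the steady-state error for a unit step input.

0.0621

The loop is type 0. Static position error constant K_pos = D(0)·P(0) = 17.1·0.8833 = 15.11.
Steady-state error to a unit step: e_ss = 1/(1+K_pos) = 1/16.11 = 0.0621.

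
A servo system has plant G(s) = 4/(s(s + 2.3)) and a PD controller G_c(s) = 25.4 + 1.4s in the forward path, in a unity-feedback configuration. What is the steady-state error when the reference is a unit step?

0

The open loop G_c(s)G(s) has a pole at the origin (type 1), so the static position error constant is infinite and e_ss = 1/(1+∞) = 0.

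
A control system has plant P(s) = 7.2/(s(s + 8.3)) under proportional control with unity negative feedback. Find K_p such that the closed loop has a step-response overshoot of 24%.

K_p = 14

From %OS = 100·exp(−πζ/√(1−ζ²)) = 24%, ζ = −ln(0.24)/√(π²+ln²(0.24)) = 0.4136.
Characteristic equation s² + 8.3s + 7.2K_p = 0 gives ζ = 8.3/(2√(7.2K_p)).
Setting ζ = 0.4136: √(7.2K_p) = 8.3/(2·0.4136) = 10.03, so K_p = 100.7/7.2 = 14.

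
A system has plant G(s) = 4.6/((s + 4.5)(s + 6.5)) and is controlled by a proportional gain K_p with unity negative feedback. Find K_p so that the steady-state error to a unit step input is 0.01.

K_p = 630

Steady-state error for a unit step on this type-0 loop is 1/(1 + K_p·G(0)).
G(0) = 0.1573. Require 1/(1 + K_p·0.1573) = 0.01, so 1 + 0.1573·K_p = 100.
K_p = (100 − 1)/0.1573 = 630.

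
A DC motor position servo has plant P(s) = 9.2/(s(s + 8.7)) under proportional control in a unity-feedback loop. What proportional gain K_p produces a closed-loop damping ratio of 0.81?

Closed-loop characteristic equation: s² + 8.7s + K_p·9.2 = 0.
So ω_n = √(9.2K_p) and 2ζω_n = 8.7, giving ζ = 8.7/(2√(9.2K_p)).
Setting ζ = 0.81: √(9.2K_p) = 8.7/(2·0.81) = 5.37, so K_p = 28.84/9.2 = 3.13.

K_p = 3.13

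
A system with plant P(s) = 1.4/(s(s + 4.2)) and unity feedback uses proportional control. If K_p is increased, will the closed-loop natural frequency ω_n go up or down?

ω_n = √(1.4·K_p), which grows with K_p.

increase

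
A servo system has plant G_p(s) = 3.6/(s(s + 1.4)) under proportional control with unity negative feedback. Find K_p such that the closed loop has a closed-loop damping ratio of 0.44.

Closed-loop characteristic equation: s² + 1.4s + K_p·3.6 = 0.
So ω_n = √(3.6K_p) and 2ζω_n = 1.4, giving ζ = 1.4/(2√(3.6K_p)).
Setting ζ = 0.44: √(3.6K_p) = 1.4/(2·0.44) = 1.591, so K_p = 2.531/3.6 = 0.703.

K_p = 0.703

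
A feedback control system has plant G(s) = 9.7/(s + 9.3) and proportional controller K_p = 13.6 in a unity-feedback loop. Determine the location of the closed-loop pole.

Closed-loop transfer function: T(s) = K_p·G(s)/(1 + K_p·G(s)) = 131.9/(s + 9.3 + 131.9) = 131.9/(s + 141.2).
The closed-loop pole is at s = −141.2.

s = -141.2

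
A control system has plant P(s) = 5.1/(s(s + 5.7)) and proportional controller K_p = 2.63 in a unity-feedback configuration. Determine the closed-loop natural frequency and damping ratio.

1 + K_p·P(s) = 0 gives s² + 5.7s + 13.41 = 0.
So ω_n² = 13.41 ⇒ ω_n = 3.662 rad/s, and ζ = 5.7/(2ω_n) = 0.778.

ω_n = 3.66 rad/s, ζ = 0.778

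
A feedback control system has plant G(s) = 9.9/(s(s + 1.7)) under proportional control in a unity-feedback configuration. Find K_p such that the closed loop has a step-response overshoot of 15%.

From %OS = 100·exp(−πζ/√(1−ζ²)) = 15%, ζ = −ln(0.15)/√(π²+ln²(0.15)) = 0.5169.
Characteristic equation s² + 1.7s + 9.9K_p = 0 gives ζ = 1.7/(2√(9.9K_p)).
Setting ζ = 0.5169: √(9.9K_p) = 1.7/(2·0.5169) = 1.644, so K_p = 2.704/9.9 = 0.273.

K_p = 0.273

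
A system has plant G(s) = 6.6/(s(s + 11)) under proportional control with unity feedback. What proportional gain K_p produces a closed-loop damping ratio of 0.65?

Closed-loop characteristic equation: s² + 11s + K_p·6.6 = 0.
So ω_n = √(6.6K_p) and 2ζω_n = 11, giving ζ = 11/(2√(6.6K_p)).
Setting ζ = 0.65: √(6.6K_p) = 11/(2·0.65) = 8.462, so K_p = 71.6/6.6 = 10.8.

K_p = 10.8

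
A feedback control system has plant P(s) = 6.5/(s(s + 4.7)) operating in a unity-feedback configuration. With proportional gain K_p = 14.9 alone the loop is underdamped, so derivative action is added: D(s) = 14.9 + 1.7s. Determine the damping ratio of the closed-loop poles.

Forward path: (14.9 + 1.7s)·6.5/(s(s+4.7)). The closed-loop characteristic equation is s² + (4.7 + 6.5·1.7)s + 6.5·14.9 = 0.
That is s² + 15.75s + 96.85 = 0, so ω_n = 9.841 rad/s and ζ = 15.75/(2·9.841) = 0.8002.

ζ = 0.8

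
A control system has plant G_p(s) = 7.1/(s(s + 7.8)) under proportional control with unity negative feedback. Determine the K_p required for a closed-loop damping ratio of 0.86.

Closed-loop characteristic equation: s² + 7.8s + K_p·7.1 = 0.
So ω_n = √(7.1K_p) and 2ζω_n = 7.8, giving ζ = 7.8/(2√(7.1K_p)).
Setting ζ = 0.86: √(7.1K_p) = 7.8/(2·0.86) = 4.535, so K_p = 20.57/7.1 = 2.9.

K_p = 2.9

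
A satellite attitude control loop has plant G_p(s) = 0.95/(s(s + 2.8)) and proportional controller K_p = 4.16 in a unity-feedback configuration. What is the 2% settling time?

T_s ≈ 2.86 s

Closed-loop characteristic equation: s² + 2.8s + 3.952 = 0, so ω_n = 1.988 rad/s and ζ = 2.8/(2·1.988) = 0.7042.
2% settling time T_s ≈ 4/(ζω_n) = 4/1.4 = 2.86 s.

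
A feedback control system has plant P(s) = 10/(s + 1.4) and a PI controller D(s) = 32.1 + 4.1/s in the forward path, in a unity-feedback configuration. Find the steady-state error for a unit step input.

The open loop D(s)P(s) has a pole at the origin (type 1), so the static position error constant is infinite and e_ss = 1/(1+∞) = 0.

0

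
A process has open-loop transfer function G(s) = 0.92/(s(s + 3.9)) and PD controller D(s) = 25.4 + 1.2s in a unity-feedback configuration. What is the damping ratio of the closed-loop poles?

ζ = 0.518

Forward path: (25.4 + 1.2s)·0.92/(s(s+3.9)). The closed-loop characteristic equation is s² + (3.9 + 0.92·1.2)s + 0.92·25.4 = 0.
That is s² + 5.004s + 23.37 = 0, so ω_n = 4.834 rad/s and ζ = 5.004/(2·4.834) = 0.5176.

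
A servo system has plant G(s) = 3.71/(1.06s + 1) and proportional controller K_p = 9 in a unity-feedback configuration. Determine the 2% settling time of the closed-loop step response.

Closed loop: T(s) = K_p·G/(1+K_p·G) = 33.39/(1.06s + 1 + 33.39), with pole at s = −(1 + 33.39)/1.06 = −32.44.
τ = 1/32.44 = 0.03082 s, so 2% settling time ≈ 4τ = 0.123 s.

T_s ≈ 0.123 s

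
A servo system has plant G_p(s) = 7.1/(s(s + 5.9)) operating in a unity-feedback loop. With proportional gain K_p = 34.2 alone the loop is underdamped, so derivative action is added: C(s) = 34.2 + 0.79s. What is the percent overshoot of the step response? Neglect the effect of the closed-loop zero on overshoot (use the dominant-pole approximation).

Forward path: (34.2 + 0.79s)·7.1/(s(s+5.9)). The closed-loop characteristic equation is s² + (5.9 + 7.1·0.79)s + 7.1·34.2 = 0.
That is s² + 11.51s + 242.8 = 0, so ω_n = 15.58 rad/s and ζ = 11.51/(2·15.58) = 0.3693.
%OS = 100·exp(−πζ/√(1−ζ²)) = 28.7%.

28.7%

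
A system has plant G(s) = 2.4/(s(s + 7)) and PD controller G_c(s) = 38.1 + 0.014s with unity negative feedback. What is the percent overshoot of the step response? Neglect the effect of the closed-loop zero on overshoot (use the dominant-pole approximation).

28.9%

Forward path: (38.1 + 0.014s)·2.4/(s(s+7)). The closed-loop characteristic equation is s² + (7 + 2.4·0.014)s + 2.4·38.1 = 0.
That is s² + 7.034s + 91.44 = 0, so ω_n = 9.562 rad/s and ζ = 7.034/(2·9.562) = 0.3678.
%OS = 100·exp(−πζ/√(1−ζ²)) = 28.9%.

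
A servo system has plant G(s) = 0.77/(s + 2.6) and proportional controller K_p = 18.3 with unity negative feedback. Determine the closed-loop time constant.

Closed-loop transfer function: T(s) = K_p·G(s)/(1 + K_p·G(s)) = 14.09/(s + 2.6 + 14.09) = 14.09/(s + 16.69).
Time constant τ = 1/16.69 = 0.0599 s.

τ = 0.0599 s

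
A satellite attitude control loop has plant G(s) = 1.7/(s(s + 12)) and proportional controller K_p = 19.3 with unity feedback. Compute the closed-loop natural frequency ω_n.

ω_n = 5.73 rad/s

1 + K_p·G(s) = 0 gives s² + 12s + 32.81 = 0.
So ω_n² = 32.81 ⇒ ω_n = 5.728 rad/s, and ζ = 12/(2ω_n) = 1.05.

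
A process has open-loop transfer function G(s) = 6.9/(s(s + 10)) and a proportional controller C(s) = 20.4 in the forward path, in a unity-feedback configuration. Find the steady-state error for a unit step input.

The open loop C(s)G(s) has a pole at the origin (type 1), so the static position error constant is infinite and e_ss = 1/(1+∞) = 0.

0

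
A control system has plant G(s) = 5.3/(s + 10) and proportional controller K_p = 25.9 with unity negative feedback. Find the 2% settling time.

Closed-loop transfer function: T(s) = K_p·G(s)/(1 + K_p·G(s)) = 137.3/(s + 10 + 137.3) = 137.3/(s + 147.3).
Time constant τ = 1/147.3 = 0.00679 s, so the 2% settling time is about 4τ = 0.0272 s.

T_s ≈ 0.0272 s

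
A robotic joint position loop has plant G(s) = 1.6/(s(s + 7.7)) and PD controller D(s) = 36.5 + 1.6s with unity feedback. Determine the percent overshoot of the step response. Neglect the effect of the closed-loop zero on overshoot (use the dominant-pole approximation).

Forward path: (36.5 + 1.6s)·1.6/(s(s+7.7)). The closed-loop characteristic equation is s² + (7.7 + 1.6·1.6)s + 1.6·36.5 = 0.
That is s² + 10.26s + 58.4 = 0, so ω_n = 7.642 rad/s and ζ = 10.26/(2·7.642) = 0.6713.
%OS = 100·exp(−πζ/√(1−ζ²)) = 5.81%.

5.81%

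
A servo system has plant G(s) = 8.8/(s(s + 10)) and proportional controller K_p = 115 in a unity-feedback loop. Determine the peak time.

From 1 + K_pG(s) = 0: s² + 10s + 1012 = 0 ⇒ ω_n = 31.81, ζ = 0.1572.
Damped frequency ω_d = ω_n√(1−ζ²) = 31.42 rad/s, so peak time T_p = π/ω_d = 0.1 s.

T_p = 0.1 s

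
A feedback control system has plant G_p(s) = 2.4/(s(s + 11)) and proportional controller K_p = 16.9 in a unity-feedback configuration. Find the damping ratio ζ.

With unity feedback the closed-loop characteristic equation is s² + 11s + 16.9·2.4 = s² + 11s + 40.56 = 0.
So ω_n² = 40.56 ⇒ ω_n = 6.369 rad/s, and ζ = 11/(2ω_n) = 0.864.

ζ = 0.864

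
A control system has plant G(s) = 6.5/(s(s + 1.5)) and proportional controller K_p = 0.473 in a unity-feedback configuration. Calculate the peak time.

T_p = 1.98 s

Closed-loop characteristic equation: s² + 1.5s + 3.075 = 0, so ω_n = 1.753 rad/s and ζ = 1.5/(2·1.753) = 0.4277.
Damped frequency ω_d = ω_n√(1−ζ²) = 1.585 rad/s, so peak time T_p = π/ω_d = 1.98 s.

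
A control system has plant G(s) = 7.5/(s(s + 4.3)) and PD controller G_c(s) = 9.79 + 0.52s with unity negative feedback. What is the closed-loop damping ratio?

Forward path: (9.79 + 0.52s)·7.5/(s(s+4.3)). The closed-loop characteristic equation is s² + (4.3 + 7.5·0.52)s + 7.5·9.79 = 0.
That is s² + 8.2s + 73.42 = 0, so ω_n = 8.569 rad/s and ζ = 8.2/(2·8.569) = 0.4785.

ζ = 0.478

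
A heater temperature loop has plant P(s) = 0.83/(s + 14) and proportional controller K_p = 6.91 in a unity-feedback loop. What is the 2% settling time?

Closed-loop transfer function: T(s) = K_p·P(s)/(1 + K_p·P(s)) = 5.735/(s + 14 + 5.735) = 5.735/(s + 19.74).
Time constant τ = 1/19.74 = 0.05067 s, so the 2% settling time is about 4τ = 0.203 s.

T_s ≈ 0.203 s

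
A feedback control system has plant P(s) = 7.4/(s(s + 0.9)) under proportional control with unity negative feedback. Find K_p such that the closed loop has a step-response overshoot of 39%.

K_p = 0.332

From %OS = 100·exp(−πζ/√(1−ζ²)) = 39%, ζ = −ln(0.39)/√(π²+ln²(0.39)) = 0.2871.
Characteristic equation s² + 0.9s + 7.4K_p = 0 gives ζ = 0.9/(2√(7.4K_p)).
Setting ζ = 0.2871: √(7.4K_p) = 0.9/(2·0.2871) = 1.567, so K_p = 2.457/7.4 = 0.332.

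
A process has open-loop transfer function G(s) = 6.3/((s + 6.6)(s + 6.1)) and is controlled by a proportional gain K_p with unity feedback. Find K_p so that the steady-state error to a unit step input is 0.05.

K_p = 121

Steady-state error for a unit step on this type-0 loop is 1/(1 + K_p·G(0)).
G(0) = 0.1565. Require 1/(1 + K_p·0.1565) = 0.05, so 1 + 0.1565·K_p = 20.
K_p = (20 − 1)/0.1565 = 121.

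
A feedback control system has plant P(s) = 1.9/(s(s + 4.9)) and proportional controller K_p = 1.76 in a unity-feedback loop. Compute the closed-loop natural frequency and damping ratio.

ω_n = 1.83 rad/s, ζ = 1.34

With unity feedback the closed-loop characteristic equation is s² + 4.9s + 1.76·1.9 = s² + 4.9s + 3.344 = 0.
Matching s² + 2ζω_n s + ω_n²: ω_n = √3.344 = 1.829 rad/s and 2ζω_n = 4.9, so ζ = 4.9/(2·1.829) = 1.34.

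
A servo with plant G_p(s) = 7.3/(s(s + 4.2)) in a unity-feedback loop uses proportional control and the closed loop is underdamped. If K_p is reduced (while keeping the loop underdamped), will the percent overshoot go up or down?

ζ = 4.2/(2√(7.3K_p)) rises as K_p falls; higher damping means less overshoot.

decrease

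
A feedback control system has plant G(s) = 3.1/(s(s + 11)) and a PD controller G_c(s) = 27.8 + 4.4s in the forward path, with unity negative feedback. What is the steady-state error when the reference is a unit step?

The open loop G_c(s)G(s) has a pole at the origin (type 1), so the static position error constant is infinite and e_ss = 1/(1+∞) = 0.

0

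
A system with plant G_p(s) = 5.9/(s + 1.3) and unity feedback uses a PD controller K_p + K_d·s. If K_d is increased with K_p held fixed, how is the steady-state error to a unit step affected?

K_d affects only the transient (the s-coefficient); the DC loop gain, and hence e_ss, depends only on K_p.

unchanged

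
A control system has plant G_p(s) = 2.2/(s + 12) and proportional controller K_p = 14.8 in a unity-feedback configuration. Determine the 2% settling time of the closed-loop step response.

Closed-loop transfer function: T(s) = K_p·G_p(s)/(1 + K_p·G_p(s)) = 32.56/(s + 12 + 32.56) = 32.56/(s + 44.56).
Time constant τ = 1/44.56 = 0.02244 s, so the 2% settling time is about 4τ = 0.0898 s.

T_s ≈ 0.0898 s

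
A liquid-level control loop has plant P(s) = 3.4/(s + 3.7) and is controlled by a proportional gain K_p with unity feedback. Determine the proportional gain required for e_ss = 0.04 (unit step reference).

K_p = 26.1

Steady-state error for a unit step on this type-0 loop is 1/(1 + K_p·P(0)).
P(0) = 0.9189. Require 1/(1 + K_p·0.9189) = 0.04, so 1 + 0.9189·K_p = 25.
K_p = (25 − 1)/0.9189 = 26.1.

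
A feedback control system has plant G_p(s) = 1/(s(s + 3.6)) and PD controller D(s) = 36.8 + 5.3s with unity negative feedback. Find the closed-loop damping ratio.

Forward path: (36.8 + 5.3s)·1/(s(s+3.6)). The closed-loop characteristic equation is s² + (3.6 + 1·5.3)s + 1·36.8 = 0.
That is s² + 8.9s + 36.8 = 0, so ω_n = 6.066 rad/s and ζ = 8.9/(2·6.066) = 0.7336.

ζ = 0.734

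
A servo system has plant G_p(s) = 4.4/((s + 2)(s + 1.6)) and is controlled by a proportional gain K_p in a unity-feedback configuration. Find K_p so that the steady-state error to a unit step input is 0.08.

K_p = 8.36

Steady-state error for a unit step on this type-0 loop is 1/(1 + K_p·G_p(0)).
G_p(0) = 1.375. Require 1/(1 + K_p·1.375) = 0.08, so 1 + 1.375·K_p = 12.5.
K_p = (12.5 − 1)/1.375 = 8.36.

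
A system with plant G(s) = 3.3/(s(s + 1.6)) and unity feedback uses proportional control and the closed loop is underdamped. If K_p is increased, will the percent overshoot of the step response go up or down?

Characteristic equation s² + 1.6s + K_p·3.3 = 0: raising K_p raises ω_n while 2ζω_n = 1.6 is fixed, so ζ falls and overshoot grows.

increase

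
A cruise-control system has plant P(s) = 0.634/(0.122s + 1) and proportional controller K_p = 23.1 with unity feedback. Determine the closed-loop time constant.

Closed loop: T(s) = K_p·P/(1+K_p·P) = 14.65/(0.122s + 1 + 14.65), with pole at s = −(1 + 14.65)/0.122 = −128.2.
Closed-loop time constant τ = 1/128.2 = 0.0078 s.

τ = 0.0078 s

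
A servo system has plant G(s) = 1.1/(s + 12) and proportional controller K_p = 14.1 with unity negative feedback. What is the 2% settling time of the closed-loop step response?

Closed-loop transfer function: T(s) = K_p·G(s)/(1 + K_p·G(s)) = 15.51/(s + 12 + 15.51) = 15.51/(s + 27.51).
Time constant τ = 1/27.51 = 0.03635 s, so the 2% settling time is about 4τ = 0.145 s.

T_s ≈ 0.145 s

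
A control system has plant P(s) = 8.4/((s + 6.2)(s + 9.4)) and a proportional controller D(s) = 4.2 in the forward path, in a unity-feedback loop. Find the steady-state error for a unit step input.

0.623

The loop is type 0. Static position error constant K_pos = D(0)·P(0) = 4.2·0.1441 = 0.6054.
Steady-state error to a unit step: e_ss = 1/(1+K_pos) = 1/1.605 = 0.623.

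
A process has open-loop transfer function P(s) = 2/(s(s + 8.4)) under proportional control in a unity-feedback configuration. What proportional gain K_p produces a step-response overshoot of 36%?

From %OS = 100·exp(−πζ/√(1−ζ²)) = 36%, ζ = −ln(0.36)/√(π²+ln²(0.36)) = 0.3093.
Characteristic equation s² + 8.4s + 2K_p = 0 gives ζ = 8.4/(2√(2K_p)).
Setting ζ = 0.3093: √(2K_p) = 8.4/(2·0.3093) = 13.58, so K_p = 184.4/2 = 92.2.

K_p = 92.2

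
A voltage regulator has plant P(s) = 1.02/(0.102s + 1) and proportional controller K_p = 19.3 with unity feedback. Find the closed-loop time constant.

Closed loop: T(s) = K_p·P/(1+K_p·P) = 19.69/(0.102s + 1 + 19.69), with pole at s = −(1 + 19.69)/0.102 = −202.8.
Closed-loop time constant τ = 1/202.8 = 0.00493 s.

τ = 0.00493 s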